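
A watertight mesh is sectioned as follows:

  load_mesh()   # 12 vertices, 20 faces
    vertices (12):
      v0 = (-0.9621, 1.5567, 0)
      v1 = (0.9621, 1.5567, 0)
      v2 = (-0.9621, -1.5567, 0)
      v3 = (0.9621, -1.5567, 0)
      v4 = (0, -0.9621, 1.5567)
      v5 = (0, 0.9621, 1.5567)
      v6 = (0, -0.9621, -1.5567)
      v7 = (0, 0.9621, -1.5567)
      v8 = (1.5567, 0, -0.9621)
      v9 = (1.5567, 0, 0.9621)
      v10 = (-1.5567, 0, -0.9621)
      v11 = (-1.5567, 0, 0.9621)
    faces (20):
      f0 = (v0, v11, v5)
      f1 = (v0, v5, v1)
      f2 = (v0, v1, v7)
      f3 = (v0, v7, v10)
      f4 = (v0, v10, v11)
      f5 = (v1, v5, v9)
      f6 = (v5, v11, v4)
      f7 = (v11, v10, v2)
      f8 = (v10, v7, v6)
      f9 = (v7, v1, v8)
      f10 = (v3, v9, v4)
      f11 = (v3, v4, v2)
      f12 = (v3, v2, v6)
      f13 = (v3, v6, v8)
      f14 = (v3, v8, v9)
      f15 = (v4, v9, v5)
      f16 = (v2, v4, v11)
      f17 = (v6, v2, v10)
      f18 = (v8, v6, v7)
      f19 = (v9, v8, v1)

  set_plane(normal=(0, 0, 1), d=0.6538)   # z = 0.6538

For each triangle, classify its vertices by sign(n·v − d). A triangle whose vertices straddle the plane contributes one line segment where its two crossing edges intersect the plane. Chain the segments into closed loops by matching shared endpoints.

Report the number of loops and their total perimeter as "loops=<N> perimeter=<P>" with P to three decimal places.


loops=1 perimeter=8.940

Straddling triangles (10 of 20):
  (v0,v11,v5) [-++] → (-1.36616, 0.498837, 0.6538)–(-0.558027, 1.30697, 0.6538)  len=1.1429
  (v0,v5,v1) [-+-] → (-0.558027, 1.30697, 0.6538)–(0.558027, 1.30697, 0.6538)  len=1.1161
  (v0,v10,v11) [--+] → (-1.5567, 0, 0.6538)–(-1.36616, 0.498837, 0.6538)  len=0.5340
  (v1,v5,v9) [-++] → (0.558027, 1.30697, 0.6538)–(1.36616, 0.498837, 0.6538)  len=1.1429
  (v11,v10,v2) [+--] → (-1.5567, 0, 0.6538)–(-1.36616, -0.498837, 0.6538)  len=0.5340
  (v3,v9,v4) [-++] → (1.36616, -0.498837, 0.6538)–(0.558027, -1.30697, 0.6538)  len=1.1429
  (v3,v4,v2) [-+-] → (0.558027, -1.30697, 0.6538)–(-0.558027, -1.30697, 0.6538)  len=1.1161
  (v3,v8,v9) [--+] → (1.5567, 0, 0.6538)–(1.36616, -0.498837, 0.6538)  len=0.5340
  (v2,v4,v11) [-++] → (-0.558027, -1.30697, 0.6538)–(-1.36616, -0.498837, 0.6538)  len=1.1429
  (v9,v8,v1) [+--] → (1.5567, 0, 0.6538)–(1.36616, 0.498837, 0.6538)  len=0.5340

Chained into 1 loop(s):
  loop 1: 10 segments, perimeter = 8.9396
Total perimeter = 8.940


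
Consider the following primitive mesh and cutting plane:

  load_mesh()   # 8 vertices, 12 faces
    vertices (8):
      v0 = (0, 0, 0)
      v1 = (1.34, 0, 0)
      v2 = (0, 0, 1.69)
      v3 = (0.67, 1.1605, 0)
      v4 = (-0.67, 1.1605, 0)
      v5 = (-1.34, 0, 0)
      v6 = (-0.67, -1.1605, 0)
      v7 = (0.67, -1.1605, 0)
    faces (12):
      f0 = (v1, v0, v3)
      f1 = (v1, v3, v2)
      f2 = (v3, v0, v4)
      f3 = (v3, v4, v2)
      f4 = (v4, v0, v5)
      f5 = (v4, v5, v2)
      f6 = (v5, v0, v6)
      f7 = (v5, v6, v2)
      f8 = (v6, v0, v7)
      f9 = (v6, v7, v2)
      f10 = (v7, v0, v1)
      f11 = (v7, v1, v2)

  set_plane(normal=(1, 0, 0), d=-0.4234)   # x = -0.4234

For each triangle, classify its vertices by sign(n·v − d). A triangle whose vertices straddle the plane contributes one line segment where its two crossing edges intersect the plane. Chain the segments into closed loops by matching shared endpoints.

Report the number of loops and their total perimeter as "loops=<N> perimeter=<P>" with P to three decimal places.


loops=1 perimeter=5.644

Straddling triangles (8 of 12):
  (v3,v0,v4) [++-] → (-0.4234, 0.733367, 0)–(-0.4234, 1.1605, 0)  len=0.4271
  (v3,v4,v2) [+-+] → (-0.4234, 1.1605, 0)–(-0.4234, 0.733367, 0.622021)  len=0.7546
  (v4,v0,v5) [-+-] → (-0.4234, 0.733367, 0)–(-0.4234, 0, 0)  len=0.7334
  (v4,v5,v2) [--+] → (-0.4234, 0, 1.15601)–(-0.4234, 0.733367, 0.622021)  len=0.9072
  (v5,v0,v6) [-+-] → (-0.4234, 0, 0)–(-0.4234, -0.733367, 0)  len=0.7334
  (v5,v6,v2) [--+] → (-0.4234, -0.733367, 0.622021)–(-0.4234, 0, 1.15601)  len=0.9072
  (v6,v0,v7) [-++] → (-0.4234, -0.733367, 0)–(-0.4234, -1.1605, 0)  len=0.4271
  (v6,v7,v2) [-++] → (-0.4234, -1.1605, 0)–(-0.4234, -0.733367, 0.622021)  len=0.7546

Chained into 1 loop(s):
  loop 1: 8 segments, perimeter = 5.6445
Total perimeter = 5.644


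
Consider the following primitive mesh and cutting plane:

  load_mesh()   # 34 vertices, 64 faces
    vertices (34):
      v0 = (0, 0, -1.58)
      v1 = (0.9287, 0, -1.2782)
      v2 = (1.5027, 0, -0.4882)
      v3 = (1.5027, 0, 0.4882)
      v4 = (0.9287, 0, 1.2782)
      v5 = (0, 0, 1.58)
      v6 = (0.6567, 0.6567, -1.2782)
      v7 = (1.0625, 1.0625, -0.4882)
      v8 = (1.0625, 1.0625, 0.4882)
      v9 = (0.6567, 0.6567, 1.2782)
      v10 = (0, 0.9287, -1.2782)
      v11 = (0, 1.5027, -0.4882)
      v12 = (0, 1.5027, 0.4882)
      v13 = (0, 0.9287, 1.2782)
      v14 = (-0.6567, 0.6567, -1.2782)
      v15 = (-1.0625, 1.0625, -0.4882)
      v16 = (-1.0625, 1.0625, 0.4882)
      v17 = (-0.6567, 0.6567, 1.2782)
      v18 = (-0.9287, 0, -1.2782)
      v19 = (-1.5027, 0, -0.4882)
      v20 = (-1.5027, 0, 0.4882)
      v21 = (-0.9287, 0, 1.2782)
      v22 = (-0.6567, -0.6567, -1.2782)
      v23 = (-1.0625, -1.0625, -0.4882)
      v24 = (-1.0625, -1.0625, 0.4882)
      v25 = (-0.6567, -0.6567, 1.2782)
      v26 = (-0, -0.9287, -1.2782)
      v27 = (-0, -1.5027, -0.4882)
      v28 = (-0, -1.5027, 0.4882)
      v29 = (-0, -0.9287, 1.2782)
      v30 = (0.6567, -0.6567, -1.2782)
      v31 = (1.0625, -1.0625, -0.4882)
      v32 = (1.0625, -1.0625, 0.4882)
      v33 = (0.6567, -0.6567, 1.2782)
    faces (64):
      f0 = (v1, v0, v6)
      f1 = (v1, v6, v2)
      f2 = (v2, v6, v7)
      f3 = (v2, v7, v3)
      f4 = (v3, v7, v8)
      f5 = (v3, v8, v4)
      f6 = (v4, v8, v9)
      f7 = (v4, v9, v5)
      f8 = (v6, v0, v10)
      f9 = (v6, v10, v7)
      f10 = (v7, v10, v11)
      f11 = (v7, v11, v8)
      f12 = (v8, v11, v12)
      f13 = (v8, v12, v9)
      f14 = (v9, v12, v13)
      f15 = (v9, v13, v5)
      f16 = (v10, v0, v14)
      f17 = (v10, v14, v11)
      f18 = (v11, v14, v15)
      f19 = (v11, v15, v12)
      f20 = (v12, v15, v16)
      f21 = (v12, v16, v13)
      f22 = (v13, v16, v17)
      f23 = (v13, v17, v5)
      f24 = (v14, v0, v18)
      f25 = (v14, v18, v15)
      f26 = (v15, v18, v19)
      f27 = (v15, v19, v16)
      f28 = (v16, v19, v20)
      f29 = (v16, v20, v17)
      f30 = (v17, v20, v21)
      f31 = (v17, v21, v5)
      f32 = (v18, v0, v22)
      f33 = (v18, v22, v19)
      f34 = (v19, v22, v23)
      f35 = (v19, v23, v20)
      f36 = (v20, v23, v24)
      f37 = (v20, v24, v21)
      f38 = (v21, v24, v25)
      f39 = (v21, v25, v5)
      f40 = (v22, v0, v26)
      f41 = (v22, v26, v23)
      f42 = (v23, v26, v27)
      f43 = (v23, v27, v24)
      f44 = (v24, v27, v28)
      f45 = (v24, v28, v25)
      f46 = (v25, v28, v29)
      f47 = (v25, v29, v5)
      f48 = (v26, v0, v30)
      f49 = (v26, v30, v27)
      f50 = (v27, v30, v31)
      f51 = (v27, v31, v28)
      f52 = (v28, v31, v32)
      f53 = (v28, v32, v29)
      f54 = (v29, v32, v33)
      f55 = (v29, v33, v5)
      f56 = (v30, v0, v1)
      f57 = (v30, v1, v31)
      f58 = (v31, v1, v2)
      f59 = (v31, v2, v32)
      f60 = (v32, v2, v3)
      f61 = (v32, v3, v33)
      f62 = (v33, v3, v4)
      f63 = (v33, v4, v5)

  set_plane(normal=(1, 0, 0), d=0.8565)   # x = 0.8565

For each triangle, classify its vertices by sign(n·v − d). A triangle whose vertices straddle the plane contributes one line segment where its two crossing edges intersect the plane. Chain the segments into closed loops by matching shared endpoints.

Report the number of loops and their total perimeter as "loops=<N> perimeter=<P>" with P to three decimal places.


loops=1 perimeter=7.780

Straddling triangles (20 of 64):
  (v1,v0,v6) [+--] → (0.8565, 0, -1.30166)–(0.8565, 0.174315, -1.2782)  len=0.1759
  (v1,v6,v2) [+-+] → (0.8565, 0.174315, -1.2782)–(0.8565, 0.501607, -1.09163)  len=0.3767
  (v2,v6,v7) [+-+] → (0.8565, 0.501607, -1.09163)–(0.8565, 0.8565, -0.889235)  len=0.4085
  (v4,v8,v9) [++-] → (0.8565, 0.8565, 0.889235)–(0.8565, 0.174315, 1.2782)  len=0.7853
  (v4,v9,v5) [+--] → (0.8565, 0.174315, 1.2782)–(0.8565, 0, 1.30166)  len=0.1759
  (v6,v10,v7) [--+] → (0.8565, 1.03656, -0.641367)–(0.8565, 0.8565, -0.889235)  len=0.3064
  (v7,v10,v11) [+--] → (0.8565, 1.03656, -0.641367)–(0.8565, 1.14785, -0.4882)  len=0.1893
  (v7,v11,v8) [+-+] → (0.8565, 1.14785, -0.4882)–(0.8565, 1.14785, 0.298893)  len=0.7871
  (v8,v11,v12) [+--] → (0.8565, 1.14785, 0.298893)–(0.8565, 1.14785, 0.4882)  len=0.1893
  (v8,v12,v9) [+--] → (0.8565, 1.14785, 0.4882)–(0.8565, 0.8565, 0.889235)  len=0.4957
  (v27,v30,v31) [--+] → (0.8565, -0.8565, -0.889235)–(0.8565, -1.14785, -0.4882)  len=0.4957
  (v27,v31,v28) [-+-] → (0.8565, -1.14785, -0.4882)–(0.8565, -1.14785, -0.298893)  len=0.1893
  (v28,v31,v32) [-++] → (0.8565, -1.14785, -0.298893)–(0.8565, -1.14785, 0.4882)  len=0.7871
  (v28,v32,v29) [-+-] → (0.8565, -1.14785, 0.4882)–(0.8565, -1.03656, 0.641367)  len=0.1893
  (v29,v32,v33) [-+-] → (0.8565, -1.03656, 0.641367)–(0.8565, -0.8565, 0.889235)  len=0.3064
  (v30,v0,v1) [--+] → (0.8565, 0, -1.30166)–(0.8565, -0.174315, -1.2782)  len=0.1759
  (v30,v1,v31) [-++] → (0.8565, -0.174315, -1.2782)–(0.8565, -0.8565, -0.889235)  len=0.7853
  (v32,v3,v33) [++-] → (0.8565, -0.501607, 1.09163)–(0.8565, -0.8565, 0.889235)  len=0.4085
  (v33,v3,v4) [-++] → (0.8565, -0.501607, 1.09163)–(0.8565, -0.174315, 1.2782)  len=0.3767
  (v33,v4,v5) [-+-] → (0.8565, -0.174315, 1.2782)–(0.8565, 0, 1.30166)  len=0.1759

Chained into 1 loop(s):
  loop 1: 20 segments, perimeter = 7.7803
Total perimeter = 7.780


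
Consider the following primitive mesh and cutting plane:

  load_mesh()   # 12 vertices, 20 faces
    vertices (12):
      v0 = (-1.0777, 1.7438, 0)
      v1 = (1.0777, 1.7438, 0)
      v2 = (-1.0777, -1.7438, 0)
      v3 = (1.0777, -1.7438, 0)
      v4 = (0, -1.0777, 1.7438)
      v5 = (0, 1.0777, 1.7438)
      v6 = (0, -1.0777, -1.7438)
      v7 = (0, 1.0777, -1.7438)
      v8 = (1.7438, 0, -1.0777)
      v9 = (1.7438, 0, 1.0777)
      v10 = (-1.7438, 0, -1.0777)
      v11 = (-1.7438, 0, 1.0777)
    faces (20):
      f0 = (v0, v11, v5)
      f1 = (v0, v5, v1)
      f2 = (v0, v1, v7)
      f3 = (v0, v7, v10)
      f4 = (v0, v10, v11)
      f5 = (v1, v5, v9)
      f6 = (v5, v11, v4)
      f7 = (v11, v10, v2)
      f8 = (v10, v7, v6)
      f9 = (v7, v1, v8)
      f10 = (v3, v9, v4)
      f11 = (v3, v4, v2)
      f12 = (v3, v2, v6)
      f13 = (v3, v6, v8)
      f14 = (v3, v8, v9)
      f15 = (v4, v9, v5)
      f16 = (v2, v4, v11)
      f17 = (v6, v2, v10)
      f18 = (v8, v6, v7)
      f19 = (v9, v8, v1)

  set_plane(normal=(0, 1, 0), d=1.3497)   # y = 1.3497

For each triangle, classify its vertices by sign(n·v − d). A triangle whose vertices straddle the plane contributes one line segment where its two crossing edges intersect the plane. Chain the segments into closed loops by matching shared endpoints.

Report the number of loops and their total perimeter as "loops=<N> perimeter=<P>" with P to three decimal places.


loops=1 perimeter=7.193

Straddling triangles (8 of 20):
  (v0,v11,v5) [+--] → (-1.22824, 1.3497, 0.243561)–(-0.440076, 1.3497, 1.03172)  len=1.1146
  (v0,v5,v1) [+-+] → (-0.440076, 1.3497, 1.03172)–(0.440076, 1.3497, 1.03172)  len=0.8802
  (v0,v1,v7) [++-] → (0.440076, 1.3497, -1.03172)–(-0.440076, 1.3497, -1.03172)  len=0.8802
  (v0,v7,v10) [+--] → (-0.440076, 1.3497, -1.03172)–(-1.22824, 1.3497, -0.243561)  len=1.1146
  (v0,v10,v11) [+--] → (-1.22824, 1.3497, -0.243561)–(-1.22824, 1.3497, 0.243561)  len=0.4871
  (v1,v5,v9) [+--] → (0.440076, 1.3497, 1.03172)–(1.22824, 1.3497, 0.243561)  len=1.1146
  (v7,v1,v8) [-+-] → (0.440076, 1.3497, -1.03172)–(1.22824, 1.3497, -0.243561)  len=1.1146
  (v9,v8,v1) [--+] → (1.22824, 1.3497, -0.243561)–(1.22824, 1.3497, 0.243561)  len=0.4871

Chained into 1 loop(s):
  loop 1: 8 segments, perimeter = 7.1931
Total perimeter = 7.193


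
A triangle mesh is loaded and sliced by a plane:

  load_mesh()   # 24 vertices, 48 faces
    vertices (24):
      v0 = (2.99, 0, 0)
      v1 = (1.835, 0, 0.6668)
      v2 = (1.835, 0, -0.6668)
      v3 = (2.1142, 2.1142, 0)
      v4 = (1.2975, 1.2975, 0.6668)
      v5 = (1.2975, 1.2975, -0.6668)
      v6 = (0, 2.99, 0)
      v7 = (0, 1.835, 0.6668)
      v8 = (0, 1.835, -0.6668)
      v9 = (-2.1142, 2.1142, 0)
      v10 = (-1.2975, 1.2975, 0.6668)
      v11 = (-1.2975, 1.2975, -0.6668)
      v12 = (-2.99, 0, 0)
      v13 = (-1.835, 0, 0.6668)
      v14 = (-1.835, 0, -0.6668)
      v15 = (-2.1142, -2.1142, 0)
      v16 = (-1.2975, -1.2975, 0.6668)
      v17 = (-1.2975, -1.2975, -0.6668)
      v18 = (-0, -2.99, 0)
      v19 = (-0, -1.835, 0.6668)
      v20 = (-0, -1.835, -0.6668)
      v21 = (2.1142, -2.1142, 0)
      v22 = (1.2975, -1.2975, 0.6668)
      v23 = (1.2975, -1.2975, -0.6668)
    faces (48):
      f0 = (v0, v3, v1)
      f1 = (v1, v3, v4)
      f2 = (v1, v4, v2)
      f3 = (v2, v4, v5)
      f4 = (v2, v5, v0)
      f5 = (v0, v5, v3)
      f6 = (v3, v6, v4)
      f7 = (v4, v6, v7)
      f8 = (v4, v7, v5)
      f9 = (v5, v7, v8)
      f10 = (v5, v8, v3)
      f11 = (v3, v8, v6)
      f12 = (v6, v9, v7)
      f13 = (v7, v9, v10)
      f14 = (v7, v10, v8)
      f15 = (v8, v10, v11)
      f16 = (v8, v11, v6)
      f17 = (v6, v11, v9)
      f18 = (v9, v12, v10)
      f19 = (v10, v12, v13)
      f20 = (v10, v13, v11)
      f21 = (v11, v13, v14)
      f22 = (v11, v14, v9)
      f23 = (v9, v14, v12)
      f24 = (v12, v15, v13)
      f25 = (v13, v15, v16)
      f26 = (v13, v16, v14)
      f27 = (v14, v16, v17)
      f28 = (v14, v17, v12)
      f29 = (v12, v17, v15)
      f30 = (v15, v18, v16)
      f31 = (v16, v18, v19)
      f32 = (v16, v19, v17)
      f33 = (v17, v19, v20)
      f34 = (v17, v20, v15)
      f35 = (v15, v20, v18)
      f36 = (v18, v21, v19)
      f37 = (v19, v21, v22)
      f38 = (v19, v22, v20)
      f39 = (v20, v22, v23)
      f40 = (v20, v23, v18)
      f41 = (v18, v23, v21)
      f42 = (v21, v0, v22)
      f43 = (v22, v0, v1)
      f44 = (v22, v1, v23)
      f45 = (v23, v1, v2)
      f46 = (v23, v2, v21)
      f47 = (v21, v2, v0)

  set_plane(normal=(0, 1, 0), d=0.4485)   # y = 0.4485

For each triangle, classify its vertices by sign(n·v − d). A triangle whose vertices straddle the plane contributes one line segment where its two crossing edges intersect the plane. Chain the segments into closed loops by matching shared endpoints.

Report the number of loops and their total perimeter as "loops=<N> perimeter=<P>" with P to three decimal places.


Straddling triangles (12 of 48):
  (v0,v3,v1) [-+-] → (2.80421, 0.4485, 0)–(1.89423, 0.4485, 0.525347)  len=1.0507
  (v1,v3,v4) [-++] → (1.89423, 0.4485, 0.525347)–(1.64921, 0.4485, 0.6668)  len=0.2829
  (v1,v4,v2) [-+-] → (1.64921, 0.4485, 0.6668)–(1.64921, 0.4485, -0.205822)  len=0.8726
  (v2,v4,v5) [-++] → (1.64921, 0.4485, -0.205822)–(1.64921, 0.4485, -0.6668)  len=0.4610
  (v2,v5,v0) [-+-] → (1.64921, 0.4485, -0.6668)–(2.40496, 0.4485, -0.230489)  len=0.8727
  (v0,v5,v3) [-++] → (2.40496, 0.4485, -0.230489)–(2.80421, 0.4485, 0)  len=0.4610
  (v9,v12,v10) [+-+] → (-2.80421, 0.4485, 0)–(-2.40496, 0.4485, 0.230489)  len=0.4610
  (v10,v12,v13) [+--] → (-2.40496, 0.4485, 0.230489)–(-1.64921, 0.4485, 0.6668)  len=0.8727
  (v10,v13,v11) [+-+] → (-1.64921, 0.4485, 0.6668)–(-1.64921, 0.4485, 0.205822)  len=0.4610
  (v11,v13,v14) [+--] → (-1.64921, 0.4485, 0.205822)–(-1.64921, 0.4485, -0.6668)  len=0.8726
  (v11,v14,v9) [+-+] → (-1.64921, 0.4485, -0.6668)–(-1.89423, 0.4485, -0.525347)  len=0.2829
  (v9,v14,v12) [+--] → (-1.89423, 0.4485, -0.525347)–(-2.80421, 0.4485, 0)  len=1.0507

Chained into 2 loop(s):
  loop 1: 6 segments, perimeter = 4.0009
  loop 2: 6 segments, perimeter = 4.0009
Total perimeter = 8.002

loops=2 perimeter=8.002


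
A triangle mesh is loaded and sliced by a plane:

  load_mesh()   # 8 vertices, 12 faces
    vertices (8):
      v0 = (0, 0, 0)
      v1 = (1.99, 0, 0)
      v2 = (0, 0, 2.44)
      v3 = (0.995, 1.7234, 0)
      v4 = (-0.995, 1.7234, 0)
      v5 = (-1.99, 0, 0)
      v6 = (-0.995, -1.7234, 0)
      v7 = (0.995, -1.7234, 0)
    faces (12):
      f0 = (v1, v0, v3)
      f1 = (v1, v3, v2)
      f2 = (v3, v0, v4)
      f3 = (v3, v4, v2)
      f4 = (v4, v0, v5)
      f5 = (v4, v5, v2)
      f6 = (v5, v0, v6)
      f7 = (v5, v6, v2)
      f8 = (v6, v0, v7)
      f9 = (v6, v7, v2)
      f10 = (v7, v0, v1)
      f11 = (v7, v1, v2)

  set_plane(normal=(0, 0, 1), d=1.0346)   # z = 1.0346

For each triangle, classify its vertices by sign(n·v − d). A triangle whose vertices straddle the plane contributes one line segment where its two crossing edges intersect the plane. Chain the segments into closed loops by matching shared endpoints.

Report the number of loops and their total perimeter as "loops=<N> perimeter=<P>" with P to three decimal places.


Straddling triangles (6 of 12):
  (v1,v3,v2) [--+] → (0.573104, 0.99265, 1.0346)–(1.14621, 0, 1.0346)  len=1.1462
  (v3,v4,v2) [--+] → (-0.573104, 0.99265, 1.0346)–(0.573104, 0.99265, 1.0346)  len=1.1462
  (v4,v5,v2) [--+] → (-1.14621, 0, 1.0346)–(-0.573104, 0.99265, 1.0346)  len=1.1462
  (v5,v6,v2) [--+] → (-0.573104, -0.99265, 1.0346)–(-1.14621, 0, 1.0346)  len=1.1462
  (v6,v7,v2) [--+] → (0.573104, -0.99265, 1.0346)–(-0.573104, -0.99265, 1.0346)  len=1.1462
  (v7,v1,v2) [--+] → (1.14621, 0, 1.0346)–(0.573104, -0.99265, 1.0346)  len=1.1462

Chained into 1 loop(s):
  loop 1: 6 segments, perimeter = 6.8773
Total perimeter = 6.877

loops=1 perimeter=6.877


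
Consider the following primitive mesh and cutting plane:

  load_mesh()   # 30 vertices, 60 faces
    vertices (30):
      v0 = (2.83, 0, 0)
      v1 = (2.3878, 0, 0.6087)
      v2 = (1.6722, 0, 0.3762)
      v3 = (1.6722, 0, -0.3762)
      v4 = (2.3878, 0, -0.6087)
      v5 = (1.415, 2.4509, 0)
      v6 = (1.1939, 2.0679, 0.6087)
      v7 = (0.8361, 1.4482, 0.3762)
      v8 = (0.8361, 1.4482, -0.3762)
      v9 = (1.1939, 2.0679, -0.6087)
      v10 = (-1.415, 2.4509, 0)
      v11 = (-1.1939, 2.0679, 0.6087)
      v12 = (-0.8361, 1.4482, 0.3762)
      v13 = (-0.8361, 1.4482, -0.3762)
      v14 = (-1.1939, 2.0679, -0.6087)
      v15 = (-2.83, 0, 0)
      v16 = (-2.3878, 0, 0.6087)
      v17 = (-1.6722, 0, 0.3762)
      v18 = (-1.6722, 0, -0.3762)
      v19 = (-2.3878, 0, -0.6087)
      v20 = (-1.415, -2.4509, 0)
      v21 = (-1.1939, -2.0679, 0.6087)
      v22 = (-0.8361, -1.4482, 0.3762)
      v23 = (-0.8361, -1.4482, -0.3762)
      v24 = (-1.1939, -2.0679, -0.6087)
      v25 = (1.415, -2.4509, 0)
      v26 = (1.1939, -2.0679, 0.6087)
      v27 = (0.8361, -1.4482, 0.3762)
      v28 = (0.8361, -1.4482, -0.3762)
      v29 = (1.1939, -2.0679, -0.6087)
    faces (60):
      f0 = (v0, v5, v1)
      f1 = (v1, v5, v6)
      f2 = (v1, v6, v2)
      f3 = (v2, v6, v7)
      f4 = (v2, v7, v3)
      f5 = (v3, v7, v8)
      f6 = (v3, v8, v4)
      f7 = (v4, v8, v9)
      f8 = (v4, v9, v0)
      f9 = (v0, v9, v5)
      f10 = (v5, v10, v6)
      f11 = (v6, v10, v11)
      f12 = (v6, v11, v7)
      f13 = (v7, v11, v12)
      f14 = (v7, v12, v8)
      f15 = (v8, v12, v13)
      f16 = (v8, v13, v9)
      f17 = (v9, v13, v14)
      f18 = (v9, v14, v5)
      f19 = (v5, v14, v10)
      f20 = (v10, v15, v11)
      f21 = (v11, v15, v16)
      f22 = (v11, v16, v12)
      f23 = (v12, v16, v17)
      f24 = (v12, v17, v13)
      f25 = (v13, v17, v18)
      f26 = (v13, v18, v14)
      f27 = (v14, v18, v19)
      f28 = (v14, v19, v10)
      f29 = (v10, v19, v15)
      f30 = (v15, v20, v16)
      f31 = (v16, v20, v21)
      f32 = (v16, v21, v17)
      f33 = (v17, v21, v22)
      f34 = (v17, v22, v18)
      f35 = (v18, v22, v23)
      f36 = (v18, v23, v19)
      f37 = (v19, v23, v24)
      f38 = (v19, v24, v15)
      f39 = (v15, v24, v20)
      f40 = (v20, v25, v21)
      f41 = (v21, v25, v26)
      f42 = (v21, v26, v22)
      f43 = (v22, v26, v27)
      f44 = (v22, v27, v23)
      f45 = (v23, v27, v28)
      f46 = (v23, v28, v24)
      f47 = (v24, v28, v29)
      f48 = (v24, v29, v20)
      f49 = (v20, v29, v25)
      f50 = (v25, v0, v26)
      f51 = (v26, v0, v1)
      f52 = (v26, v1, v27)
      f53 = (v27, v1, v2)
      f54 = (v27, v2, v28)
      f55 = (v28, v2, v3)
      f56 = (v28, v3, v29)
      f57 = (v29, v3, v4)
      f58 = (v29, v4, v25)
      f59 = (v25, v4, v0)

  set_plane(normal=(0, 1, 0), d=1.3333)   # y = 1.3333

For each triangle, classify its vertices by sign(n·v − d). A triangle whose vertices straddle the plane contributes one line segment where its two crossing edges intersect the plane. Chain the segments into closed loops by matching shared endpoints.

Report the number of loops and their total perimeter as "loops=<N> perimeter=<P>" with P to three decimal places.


Straddling triangles (20 of 60):
  (v0,v5,v1) [-+-] → (2.06023, 1.3333, 0)–(1.85859, 1.3333, 0.277565)  len=0.3431
  (v1,v5,v6) [-++] → (1.85859, 1.3333, 0.277565)–(1.61802, 1.3333, 0.6087)  len=0.4093
  (v1,v6,v2) [-+-] → (1.61802, 1.3333, 0.6087)–(1.36381, 1.3333, 0.526107)  len=0.2673
  (v2,v6,v7) [-++] → (1.36381, 1.3333, 0.526107)–(0.902436, 1.3333, 0.3762)  len=0.4851
  (v2,v7,v3) [-+-] → (0.902436, 1.3333, 0.3762)–(0.902436, 1.3333, 0.316505)  len=0.0597
  (v3,v7,v8) [-++] → (0.902436, 1.3333, 0.316505)–(0.902436, 1.3333, -0.3762)  len=0.6927
  (v3,v8,v4) [-+-] → (0.902436, 1.3333, -0.3762)–(0.959212, 1.3333, -0.394647)  len=0.0597
  (v4,v8,v9) [-++] → (0.959212, 1.3333, -0.394647)–(1.61802, 1.3333, -0.6087)  len=0.6927
  (v4,v9,v0) [-+-] → (1.61802, 1.3333, -0.6087)–(1.77511, 1.3333, -0.392466)  len=0.2673
  (v0,v9,v5) [-++] → (1.77511, 1.3333, -0.392466)–(2.06023, 1.3333, 0)  len=0.4851
  (v10,v15,v11) [+-+] → (-2.06023, 1.3333, 0)–(-1.77511, 1.3333, 0.392466)  len=0.4851
  (v11,v15,v16) [+--] → (-1.77511, 1.3333, 0.392466)–(-1.61802, 1.3333, 0.6087)  len=0.2673
  (v11,v16,v12) [+-+] → (-1.61802, 1.3333, 0.6087)–(-0.959212, 1.3333, 0.394647)  len=0.6927
  (v12,v16,v17) [+--] → (-0.959212, 1.3333, 0.394647)–(-0.902436, 1.3333, 0.3762)  len=0.0597
  (v12,v17,v13) [+-+] → (-0.902436, 1.3333, 0.3762)–(-0.902436, 1.3333, -0.316505)  len=0.6927
  (v13,v17,v18) [+--] → (-0.902436, 1.3333, -0.316505)–(-0.902436, 1.3333, -0.3762)  len=0.0597
  (v13,v18,v14) [+-+] → (-0.902436, 1.3333, -0.3762)–(-1.36381, 1.3333, -0.526107)  len=0.4851
  (v14,v18,v19) [+--] → (-1.36381, 1.3333, -0.526107)–(-1.61802, 1.3333, -0.6087)  len=0.2673
  (v14,v19,v10) [+-+] → (-1.61802, 1.3333, -0.6087)–(-1.85859, 1.3333, -0.277565)  len=0.4093
  (v10,v19,v15) [+--] → (-1.85859, 1.3333, -0.277565)–(-2.06023, 1.3333, 0)  len=0.3431

Chained into 2 loop(s):
  loop 1: 10 segments, perimeter = 3.7620
  loop 2: 10 segments, perimeter = 3.7620
Total perimeter = 7.524

loops=2 perimeter=7.524


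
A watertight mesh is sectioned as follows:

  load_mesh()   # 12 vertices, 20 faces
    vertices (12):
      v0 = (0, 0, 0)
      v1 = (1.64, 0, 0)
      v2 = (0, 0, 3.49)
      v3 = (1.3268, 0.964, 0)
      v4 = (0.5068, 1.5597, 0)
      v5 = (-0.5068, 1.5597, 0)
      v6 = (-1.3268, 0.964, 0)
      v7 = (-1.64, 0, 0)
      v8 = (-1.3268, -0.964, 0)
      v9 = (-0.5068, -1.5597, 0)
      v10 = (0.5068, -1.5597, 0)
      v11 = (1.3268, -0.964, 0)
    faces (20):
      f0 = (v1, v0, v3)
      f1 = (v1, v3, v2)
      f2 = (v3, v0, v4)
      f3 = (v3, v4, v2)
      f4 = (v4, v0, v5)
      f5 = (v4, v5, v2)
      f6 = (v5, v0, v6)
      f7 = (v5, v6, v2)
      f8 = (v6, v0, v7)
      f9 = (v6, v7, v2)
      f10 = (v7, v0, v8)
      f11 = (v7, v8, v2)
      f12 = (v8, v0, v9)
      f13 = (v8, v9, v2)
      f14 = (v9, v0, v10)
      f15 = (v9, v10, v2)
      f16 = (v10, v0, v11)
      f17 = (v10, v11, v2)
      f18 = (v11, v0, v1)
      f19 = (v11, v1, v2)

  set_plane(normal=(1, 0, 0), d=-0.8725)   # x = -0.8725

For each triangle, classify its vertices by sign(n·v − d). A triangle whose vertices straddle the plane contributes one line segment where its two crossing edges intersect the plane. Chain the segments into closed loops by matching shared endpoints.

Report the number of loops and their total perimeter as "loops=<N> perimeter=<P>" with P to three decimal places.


Straddling triangles (8 of 20):
  (v5,v0,v6) [++-] → (-0.8725, 0.633924, 0)–(-0.8725, 1.29403, 0)  len=0.6601
  (v5,v6,v2) [+-+] → (-0.8725, 1.29403, 0)–(-0.8725, 0.633924, 1.19499)  len=1.3652
  (v6,v0,v7) [-+-] → (-0.8725, 0.633924, 0)–(-0.8725, 0, 0)  len=0.6339
  (v6,v7,v2) [--+] → (-0.8725, 0, 1.63328)–(-0.8725, 0.633924, 1.19499)  len=0.7707
  (v7,v0,v8) [-+-] → (-0.8725, 0, 0)–(-0.8725, -0.633924, 0)  len=0.6339
  (v7,v8,v2) [--+] → (-0.8725, -0.633924, 1.19499)–(-0.8725, 0, 1.63328)  len=0.7707
  (v8,v0,v9) [-++] → (-0.8725, -0.633924, 0)–(-0.8725, -1.29403, 0)  len=0.6601
  (v8,v9,v2) [-++] → (-0.8725, -1.29403, 0)–(-0.8725, -0.633924, 1.19499)  len=1.3652

Chained into 1 loop(s):
  loop 1: 8 segments, perimeter = 6.8598
Total perimeter = 6.860

loops=1 perimeter=6.860


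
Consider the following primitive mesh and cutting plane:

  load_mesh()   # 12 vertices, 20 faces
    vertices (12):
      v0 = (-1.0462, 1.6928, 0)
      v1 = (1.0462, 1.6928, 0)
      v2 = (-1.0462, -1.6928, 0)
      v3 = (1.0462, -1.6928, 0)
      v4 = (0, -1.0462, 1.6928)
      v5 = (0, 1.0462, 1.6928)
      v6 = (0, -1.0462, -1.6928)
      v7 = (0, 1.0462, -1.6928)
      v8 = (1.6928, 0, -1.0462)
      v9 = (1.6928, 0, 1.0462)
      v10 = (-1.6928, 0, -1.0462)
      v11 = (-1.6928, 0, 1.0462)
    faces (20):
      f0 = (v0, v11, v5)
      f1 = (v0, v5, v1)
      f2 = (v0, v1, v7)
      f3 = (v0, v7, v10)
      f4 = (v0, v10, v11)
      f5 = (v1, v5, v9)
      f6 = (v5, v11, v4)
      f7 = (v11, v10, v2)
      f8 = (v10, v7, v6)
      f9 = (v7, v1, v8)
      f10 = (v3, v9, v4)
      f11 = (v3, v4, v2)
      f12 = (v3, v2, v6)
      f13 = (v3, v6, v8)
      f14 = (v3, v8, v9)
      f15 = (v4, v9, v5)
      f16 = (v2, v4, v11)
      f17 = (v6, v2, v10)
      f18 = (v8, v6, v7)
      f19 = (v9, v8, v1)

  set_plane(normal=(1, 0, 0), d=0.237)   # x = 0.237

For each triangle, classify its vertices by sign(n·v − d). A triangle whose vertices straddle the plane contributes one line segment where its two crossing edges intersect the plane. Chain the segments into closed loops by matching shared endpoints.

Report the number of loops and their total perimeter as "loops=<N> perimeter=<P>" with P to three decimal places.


loops=1 perimeter=10.862

Straddling triangles (10 of 20):
  (v0,v5,v1) [--+] → (0.237, 1.19268, 1.30932)–(0.237, 1.6928, 0)  len=1.4016
  (v0,v1,v7) [-+-] → (0.237, 1.6928, 0)–(0.237, 1.19268, -1.30932)  len=1.4016
  (v1,v5,v9) [+-+] → (0.237, 1.19268, 1.30932)–(0.237, 0.899727, 1.60227)  len=0.4143
  (v7,v1,v8) [-++] → (0.237, 1.19268, -1.30932)–(0.237, 0.899727, -1.60227)  len=0.4143
  (v3,v9,v4) [++-] → (0.237, -0.899727, 1.60227)–(0.237, -1.19268, 1.30932)  len=0.4143
  (v3,v4,v2) [+--] → (0.237, -1.19268, 1.30932)–(0.237, -1.6928, 0)  len=1.4016
  (v3,v2,v6) [+--] → (0.237, -1.6928, 0)–(0.237, -1.19268, -1.30932)  len=1.4016
  (v3,v6,v8) [+-+] → (0.237, -1.19268, -1.30932)–(0.237, -0.899727, -1.60227)  len=0.4143
  (v4,v9,v5) [-+-] → (0.237, -0.899727, 1.60227)–(0.237, 0.899727, 1.60227)  len=1.7995
  (v8,v6,v7) [+--] → (0.237, -0.899727, -1.60227)–(0.237, 0.899727, -1.60227)  len=1.7995

Chained into 1 loop(s):
  loop 1: 10 segments, perimeter = 10.8624
Total perimeter = 10.862


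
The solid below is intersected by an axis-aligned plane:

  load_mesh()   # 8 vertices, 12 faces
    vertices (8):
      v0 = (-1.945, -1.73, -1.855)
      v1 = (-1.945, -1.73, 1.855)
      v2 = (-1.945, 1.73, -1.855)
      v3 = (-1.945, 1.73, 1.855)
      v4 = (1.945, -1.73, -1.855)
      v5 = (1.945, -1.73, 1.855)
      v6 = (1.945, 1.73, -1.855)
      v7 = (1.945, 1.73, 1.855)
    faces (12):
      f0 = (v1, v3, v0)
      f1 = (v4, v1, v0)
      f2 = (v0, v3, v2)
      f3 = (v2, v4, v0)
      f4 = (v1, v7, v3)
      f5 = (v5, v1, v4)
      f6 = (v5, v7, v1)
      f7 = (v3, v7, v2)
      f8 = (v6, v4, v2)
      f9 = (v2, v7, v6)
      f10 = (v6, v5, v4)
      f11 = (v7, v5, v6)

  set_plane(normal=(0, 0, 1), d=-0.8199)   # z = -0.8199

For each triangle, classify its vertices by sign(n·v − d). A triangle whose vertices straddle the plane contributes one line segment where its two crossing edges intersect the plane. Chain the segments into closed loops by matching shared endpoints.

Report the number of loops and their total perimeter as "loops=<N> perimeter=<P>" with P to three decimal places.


Straddling triangles (8 of 12):
  (v1,v3,v0) [++-] → (-1.945, -0.764651, -0.8199)–(-1.945, -1.73, -0.8199)  len=0.9653
  (v4,v1,v0) [-+-] → (0.85968, -1.73, -0.8199)–(-1.945, -1.73, -0.8199)  len=2.8047
  (v0,v3,v2) [-+-] → (-1.945, -0.764651, -0.8199)–(-1.945, 1.73, -0.8199)  len=2.4947
  (v5,v1,v4) [++-] → (0.85968, -1.73, -0.8199)–(1.945, -1.73, -0.8199)  len=1.0853
  (v3,v7,v2) [++-] → (-0.85968, 1.73, -0.8199)–(-1.945, 1.73, -0.8199)  len=1.0853
  (v2,v7,v6) [-+-] → (-0.85968, 1.73, -0.8199)–(1.945, 1.73, -0.8199)  len=2.8047
  (v6,v5,v4) [-+-] → (1.945, 0.764651, -0.8199)–(1.945, -1.73, -0.8199)  len=2.4947
  (v7,v5,v6) [++-] → (1.945, 0.764651, -0.8199)–(1.945, 1.73, -0.8199)  len=0.9653

Chained into 1 loop(s):
  loop 1: 8 segments, perimeter = 14.7000
Total perimeter = 14.700

loops=1 perimeter=14.700


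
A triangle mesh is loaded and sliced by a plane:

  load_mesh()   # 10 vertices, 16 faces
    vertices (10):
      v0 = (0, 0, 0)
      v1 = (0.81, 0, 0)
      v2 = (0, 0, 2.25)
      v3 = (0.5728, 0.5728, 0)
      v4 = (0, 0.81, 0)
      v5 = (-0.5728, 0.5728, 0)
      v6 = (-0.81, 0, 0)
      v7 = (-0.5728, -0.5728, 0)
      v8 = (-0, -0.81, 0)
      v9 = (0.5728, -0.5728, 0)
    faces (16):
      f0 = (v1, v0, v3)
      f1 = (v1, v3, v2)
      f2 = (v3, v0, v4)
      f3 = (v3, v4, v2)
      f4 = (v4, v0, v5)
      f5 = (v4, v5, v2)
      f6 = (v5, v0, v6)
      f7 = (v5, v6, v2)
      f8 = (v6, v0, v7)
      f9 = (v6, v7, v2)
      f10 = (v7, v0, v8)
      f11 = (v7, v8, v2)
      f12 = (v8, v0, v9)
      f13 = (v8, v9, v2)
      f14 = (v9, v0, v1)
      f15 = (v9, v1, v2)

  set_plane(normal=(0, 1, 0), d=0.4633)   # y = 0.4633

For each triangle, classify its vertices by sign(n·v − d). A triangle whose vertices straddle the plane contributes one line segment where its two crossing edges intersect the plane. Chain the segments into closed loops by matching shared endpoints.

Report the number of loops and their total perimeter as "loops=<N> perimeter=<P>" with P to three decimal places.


Straddling triangles (8 of 16):
  (v1,v0,v3) [--+] → (0.4633, 0.4633, 0)–(0.618145, 0.4633, 0)  len=0.1548
  (v1,v3,v2) [-+-] → (0.618145, 0.4633, 0)–(0.4633, 0.4633, 0.430124)  len=0.4571
  (v3,v0,v4) [+-+] → (0.4633, 0.4633, 0)–(0, 0.4633, 0)  len=0.4633
  (v3,v4,v2) [++-] → (0, 0.4633, 0.963056)–(0.4633, 0.4633, 0.430124)  len=0.7062
  (v4,v0,v5) [+-+] → (0, 0.4633, 0)–(-0.4633, 0.4633, 0)  len=0.4633
  (v4,v5,v2) [++-] → (-0.4633, 0.4633, 0.430124)–(0, 0.4633, 0.963056)  len=0.7062
  (v5,v0,v6) [+--] → (-0.4633, 0.4633, 0)–(-0.618145, 0.4633, 0)  len=0.1548
  (v5,v6,v2) [+--] → (-0.618145, 0.4633, 0)–(-0.4633, 0.4633, 0.430124)  len=0.4571

Chained into 1 loop(s):
  loop 1: 8 segments, perimeter = 3.5629
Total perimeter = 3.563

loops=1 perimeter=3.563


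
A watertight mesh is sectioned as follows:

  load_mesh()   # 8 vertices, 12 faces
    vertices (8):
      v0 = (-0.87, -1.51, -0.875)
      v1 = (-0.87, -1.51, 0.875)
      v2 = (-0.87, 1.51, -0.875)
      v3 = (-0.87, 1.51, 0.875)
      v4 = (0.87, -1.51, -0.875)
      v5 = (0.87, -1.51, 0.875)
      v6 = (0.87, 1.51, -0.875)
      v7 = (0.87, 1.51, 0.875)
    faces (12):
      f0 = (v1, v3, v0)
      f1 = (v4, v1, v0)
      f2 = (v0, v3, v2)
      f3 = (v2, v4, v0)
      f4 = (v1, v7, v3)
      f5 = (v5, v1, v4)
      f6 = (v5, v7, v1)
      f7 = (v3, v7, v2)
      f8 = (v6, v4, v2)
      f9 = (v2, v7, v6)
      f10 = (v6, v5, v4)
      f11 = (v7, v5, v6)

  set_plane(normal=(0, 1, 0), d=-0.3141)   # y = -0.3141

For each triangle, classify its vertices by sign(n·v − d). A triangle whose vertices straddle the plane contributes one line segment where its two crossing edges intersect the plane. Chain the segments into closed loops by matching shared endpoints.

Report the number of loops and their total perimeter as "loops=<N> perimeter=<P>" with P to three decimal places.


Straddling triangles (8 of 12):
  (v1,v3,v0) [-+-] → (-0.87, -0.3141, 0.875)–(-0.87, -0.3141, -0.182012)  len=1.0570
  (v0,v3,v2) [-++] → (-0.87, -0.3141, -0.182012)–(-0.87, -0.3141, -0.875)  len=0.6930
  (v2,v4,v0) [+--] → (0.180972, -0.3141, -0.875)–(-0.87, -0.3141, -0.875)  len=1.0510
  (v1,v7,v3) [-++] → (-0.180972, -0.3141, 0.875)–(-0.87, -0.3141, 0.875)  len=0.6890
  (v5,v7,v1) [-+-] → (0.87, -0.3141, 0.875)–(-0.180972, -0.3141, 0.875)  len=1.0510
  (v6,v4,v2) [+-+] → (0.87, -0.3141, -0.875)–(0.180972, -0.3141, -0.875)  len=0.6890
  (v6,v5,v4) [+--] → (0.87, -0.3141, 0.182012)–(0.87, -0.3141, -0.875)  len=1.0570
  (v7,v5,v6) [+-+] → (0.87, -0.3141, 0.875)–(0.87, -0.3141, 0.182012)  len=0.6930

Chained into 1 loop(s):
  loop 1: 8 segments, perimeter = 6.9800
Total perimeter = 6.980

loops=1 perimeter=6.980


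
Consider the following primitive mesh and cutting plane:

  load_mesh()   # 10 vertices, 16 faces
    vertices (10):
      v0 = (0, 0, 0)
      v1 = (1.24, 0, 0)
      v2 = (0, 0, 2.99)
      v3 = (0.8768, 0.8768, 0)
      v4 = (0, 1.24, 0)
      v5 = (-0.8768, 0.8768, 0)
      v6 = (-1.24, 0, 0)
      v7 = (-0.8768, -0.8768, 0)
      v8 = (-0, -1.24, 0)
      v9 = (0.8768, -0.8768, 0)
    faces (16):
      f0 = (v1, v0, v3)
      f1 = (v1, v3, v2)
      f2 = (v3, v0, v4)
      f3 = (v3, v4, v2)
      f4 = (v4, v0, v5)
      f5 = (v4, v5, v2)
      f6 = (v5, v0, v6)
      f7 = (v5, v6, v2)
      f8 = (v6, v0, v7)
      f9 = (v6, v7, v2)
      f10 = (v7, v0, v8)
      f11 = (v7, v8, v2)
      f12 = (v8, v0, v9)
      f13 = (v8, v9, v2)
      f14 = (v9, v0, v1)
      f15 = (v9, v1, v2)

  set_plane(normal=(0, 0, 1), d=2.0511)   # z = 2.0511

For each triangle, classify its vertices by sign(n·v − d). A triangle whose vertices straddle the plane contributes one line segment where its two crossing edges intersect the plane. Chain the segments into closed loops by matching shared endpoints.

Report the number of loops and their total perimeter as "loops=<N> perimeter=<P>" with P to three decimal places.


loops=1 perimeter=2.384

Straddling triangles (8 of 16):
  (v1,v3,v2) [--+] → (0.275327, 0.275327, 2.0511)–(0.389377, 0, 2.0511)  len=0.2980
  (v3,v4,v2) [--+] → (0, 0.389377, 2.0511)–(0.275327, 0.275327, 2.0511)  len=0.2980
  (v4,v5,v2) [--+] → (-0.275327, 0.275327, 2.0511)–(0, 0.389377, 2.0511)  len=0.2980
  (v5,v6,v2) [--+] → (-0.389377, 0, 2.0511)–(-0.275327, 0.275327, 2.0511)  len=0.2980
  (v6,v7,v2) [--+] → (-0.275327, -0.275327, 2.0511)–(-0.389377, 0, 2.0511)  len=0.2980
  (v7,v8,v2) [--+] → (0, -0.389377, 2.0511)–(-0.275327, -0.275327, 2.0511)  len=0.2980
  (v8,v9,v2) [--+] → (0.275327, -0.275327, 2.0511)–(0, -0.389377, 2.0511)  len=0.2980
  (v9,v1,v2) [--+] → (0.389377, 0, 2.0511)–(0.275327, -0.275327, 2.0511)  len=0.2980

Chained into 1 loop(s):
  loop 1: 8 segments, perimeter = 2.3841
Total perimeter = 2.384


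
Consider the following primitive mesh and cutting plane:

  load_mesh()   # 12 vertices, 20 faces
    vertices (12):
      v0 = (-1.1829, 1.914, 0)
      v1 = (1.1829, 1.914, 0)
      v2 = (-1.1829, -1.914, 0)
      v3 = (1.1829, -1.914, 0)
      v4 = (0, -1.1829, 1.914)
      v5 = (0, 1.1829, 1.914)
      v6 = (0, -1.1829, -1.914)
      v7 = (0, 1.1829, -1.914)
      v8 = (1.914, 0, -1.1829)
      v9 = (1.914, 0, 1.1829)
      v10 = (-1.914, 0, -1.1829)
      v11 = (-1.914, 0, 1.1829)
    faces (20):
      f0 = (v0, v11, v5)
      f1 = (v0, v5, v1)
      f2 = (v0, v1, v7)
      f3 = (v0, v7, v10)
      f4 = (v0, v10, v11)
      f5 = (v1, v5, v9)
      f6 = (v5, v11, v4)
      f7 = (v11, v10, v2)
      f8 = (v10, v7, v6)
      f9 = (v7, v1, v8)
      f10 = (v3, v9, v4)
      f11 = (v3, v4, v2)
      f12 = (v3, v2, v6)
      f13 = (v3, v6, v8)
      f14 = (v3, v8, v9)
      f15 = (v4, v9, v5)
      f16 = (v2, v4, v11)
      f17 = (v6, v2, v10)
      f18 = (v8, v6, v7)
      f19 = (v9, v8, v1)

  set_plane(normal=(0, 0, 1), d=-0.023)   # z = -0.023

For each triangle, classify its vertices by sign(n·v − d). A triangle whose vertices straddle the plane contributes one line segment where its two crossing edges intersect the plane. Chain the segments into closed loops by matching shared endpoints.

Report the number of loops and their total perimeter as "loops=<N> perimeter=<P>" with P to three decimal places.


loops=1 perimeter=12.872

Straddling triangles (10 of 20):
  (v0,v1,v7) [++-] → (1.16869, 1.90521, -0.023)–(-1.16869, 1.90521, -0.023)  len=2.3374
  (v0,v7,v10) [+--] → (-1.16869, 1.90521, -0.023)–(-1.19712, 1.87678, -0.023)  len=0.0402
  (v0,v10,v11) [+-+] → (-1.19712, 1.87678, -0.023)–(-1.914, 0, -0.023)  len=2.0090
  (v11,v10,v2) [+-+] → (-1.914, 0, -0.023)–(-1.19712, -1.87678, -0.023)  len=2.0090
  (v7,v1,v8) [-+-] → (1.16869, 1.90521, -0.023)–(1.19712, 1.87678, -0.023)  len=0.0402
  (v3,v2,v6) [++-] → (-1.16869, -1.90521, -0.023)–(1.16869, -1.90521, -0.023)  len=2.3374
  (v3,v6,v8) [+--] → (1.16869, -1.90521, -0.023)–(1.19712, -1.87678, -0.023)  len=0.0402
  (v3,v8,v9) [+-+] → (1.19712, -1.87678, -0.023)–(1.914, 0, -0.023)  len=2.0090
  (v6,v2,v10) [-+-] → (-1.16869, -1.90521, -0.023)–(-1.19712, -1.87678, -0.023)  len=0.0402
  (v9,v8,v1) [+-+] → (1.914, 0, -0.023)–(1.19712, 1.87678, -0.023)  len=2.0090

Chained into 1 loop(s):
  loop 1: 10 segments, perimeter = 12.8717
Total perimeter = 12.872


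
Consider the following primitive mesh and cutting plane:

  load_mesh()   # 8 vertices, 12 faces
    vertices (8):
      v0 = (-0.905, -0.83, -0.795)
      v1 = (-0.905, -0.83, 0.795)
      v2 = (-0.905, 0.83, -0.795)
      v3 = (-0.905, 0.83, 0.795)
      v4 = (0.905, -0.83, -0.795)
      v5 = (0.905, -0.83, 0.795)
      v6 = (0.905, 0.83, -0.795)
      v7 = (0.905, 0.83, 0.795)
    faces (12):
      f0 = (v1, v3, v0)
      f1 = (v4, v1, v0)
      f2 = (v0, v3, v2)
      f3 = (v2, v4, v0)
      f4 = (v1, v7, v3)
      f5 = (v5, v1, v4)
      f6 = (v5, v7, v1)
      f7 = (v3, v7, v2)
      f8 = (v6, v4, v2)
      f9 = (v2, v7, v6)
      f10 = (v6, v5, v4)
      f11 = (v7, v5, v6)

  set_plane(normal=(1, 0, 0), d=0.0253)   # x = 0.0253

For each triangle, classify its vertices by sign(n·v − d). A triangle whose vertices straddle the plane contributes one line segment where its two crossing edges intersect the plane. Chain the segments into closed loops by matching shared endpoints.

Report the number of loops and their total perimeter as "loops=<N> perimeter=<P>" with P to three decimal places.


loops=1 perimeter=6.500

Straddling triangles (8 of 12):
  (v4,v1,v0) [+--] → (0.0253, -0.83, -0.0222249)–(0.0253, -0.83, -0.795)  len=0.7728
  (v2,v4,v0) [-+-] → (0.0253, -0.0232033, -0.795)–(0.0253, -0.83, -0.795)  len=0.8068
  (v1,v7,v3) [-+-] → (0.0253, 0.0232033, 0.795)–(0.0253, 0.83, 0.795)  len=0.8068
  (v5,v1,v4) [+-+] → (0.0253, -0.83, 0.795)–(0.0253, -0.83, -0.0222249)  len=0.8172
  (v5,v7,v1) [++-] → (0.0253, 0.0232033, 0.795)–(0.0253, -0.83, 0.795)  len=0.8532
  (v3,v7,v2) [-+-] → (0.0253, 0.83, 0.795)–(0.0253, 0.83, 0.0222249)  len=0.7728
  (v6,v4,v2) [++-] → (0.0253, -0.0232033, -0.795)–(0.0253, 0.83, -0.795)  len=0.8532
  (v2,v7,v6) [-++] → (0.0253, 0.83, 0.0222249)–(0.0253, 0.83, -0.795)  len=0.8172

Chained into 1 loop(s):
  loop 1: 8 segments, perimeter = 6.5000
Total perimeter = 6.500


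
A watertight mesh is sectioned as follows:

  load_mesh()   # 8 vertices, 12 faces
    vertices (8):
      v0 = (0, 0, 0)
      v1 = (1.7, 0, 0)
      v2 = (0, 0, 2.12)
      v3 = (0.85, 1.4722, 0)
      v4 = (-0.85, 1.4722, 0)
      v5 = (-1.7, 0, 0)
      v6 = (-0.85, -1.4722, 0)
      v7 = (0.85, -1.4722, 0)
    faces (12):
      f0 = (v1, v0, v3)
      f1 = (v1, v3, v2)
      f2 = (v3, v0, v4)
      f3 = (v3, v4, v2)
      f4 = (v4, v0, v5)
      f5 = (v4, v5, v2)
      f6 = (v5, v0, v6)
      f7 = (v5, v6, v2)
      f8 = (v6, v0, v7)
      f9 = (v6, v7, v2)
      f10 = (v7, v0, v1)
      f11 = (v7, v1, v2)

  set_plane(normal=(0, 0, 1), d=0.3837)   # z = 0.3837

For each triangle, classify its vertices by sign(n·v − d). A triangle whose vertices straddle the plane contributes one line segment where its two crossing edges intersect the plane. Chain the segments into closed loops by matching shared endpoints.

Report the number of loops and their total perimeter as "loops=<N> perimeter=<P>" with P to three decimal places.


Straddling triangles (6 of 12):
  (v1,v3,v2) [--+] → (0.696158, 1.20575, 0.3837)–(1.39232, 0, 0.3837)  len=1.3923
  (v3,v4,v2) [--+] → (-0.696158, 1.20575, 0.3837)–(0.696158, 1.20575, 0.3837)  len=1.3923
  (v4,v5,v2) [--+] → (-1.39232, 0, 0.3837)–(-0.696158, 1.20575, 0.3837)  len=1.3923
  (v5,v6,v2) [--+] → (-0.696158, -1.20575, 0.3837)–(-1.39232, 0, 0.3837)  len=1.3923
  (v6,v7,v2) [--+] → (0.696158, -1.20575, 0.3837)–(-0.696158, -1.20575, 0.3837)  len=1.3923
  (v7,v1,v2) [--+] → (1.39232, 0, 0.3837)–(0.696158, -1.20575, 0.3837)  len=1.3923

Chained into 1 loop(s):
  loop 1: 6 segments, perimeter = 8.3538
Total perimeter = 8.354

loops=1 perimeter=8.354
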